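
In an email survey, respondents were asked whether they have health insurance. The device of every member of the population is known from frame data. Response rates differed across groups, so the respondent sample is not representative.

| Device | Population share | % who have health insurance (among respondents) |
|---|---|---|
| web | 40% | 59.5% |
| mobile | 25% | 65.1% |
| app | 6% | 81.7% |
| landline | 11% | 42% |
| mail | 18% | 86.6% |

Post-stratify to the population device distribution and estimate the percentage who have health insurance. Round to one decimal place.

65.2%

Post-stratification weights by population share, not respondent share:
  web: 0.4 × 59.5 = 23.8
  mobile: 0.25 × 65.1 = 16.275
  app: 0.06 × 81.7 = 4.902
  landline: 0.11 × 42 = 4.62
  mail: 0.18 × 86.6 = 15.588
Post-stratified estimate = 65.185 → 65.2%.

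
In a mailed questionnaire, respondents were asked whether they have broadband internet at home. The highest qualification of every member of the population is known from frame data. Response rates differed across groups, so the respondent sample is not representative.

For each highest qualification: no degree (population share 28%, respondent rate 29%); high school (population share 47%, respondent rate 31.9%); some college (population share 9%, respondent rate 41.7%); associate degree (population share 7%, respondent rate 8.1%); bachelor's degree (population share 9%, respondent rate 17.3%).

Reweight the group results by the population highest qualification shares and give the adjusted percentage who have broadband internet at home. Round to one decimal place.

Each cell contributes population-share × respondent value:
  no degree: 0.28 × 29 = 8.12
  high school: 0.47 × 31.9 = 14.993
  some college: 0.09 × 41.7 = 3.753
  associate degree: 0.07 × 8.1 = 0.567
  bachelor's degree: 0.09 × 17.3 = 1.557
Post-stratified estimate = 28.99 → 29.0%.

29.0%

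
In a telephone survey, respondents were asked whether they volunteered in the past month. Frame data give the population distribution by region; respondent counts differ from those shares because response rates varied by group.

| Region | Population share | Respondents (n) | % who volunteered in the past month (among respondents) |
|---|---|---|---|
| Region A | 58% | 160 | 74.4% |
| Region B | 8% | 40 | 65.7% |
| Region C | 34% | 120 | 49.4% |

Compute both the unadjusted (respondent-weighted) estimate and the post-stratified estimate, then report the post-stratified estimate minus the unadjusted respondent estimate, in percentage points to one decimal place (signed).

Naive respondent-only estimate (weights = respondent counts):
  (160/320)×74.4 + (40/320)×65.7 + (120/320)×49.4 = 63.9375%
Reweighting by population region shares:
  0.58×74.4 + 0.08×65.7 + 0.34×49.4 = 65.204%
Difference = 65.204 − 63.9375 = 1.2665 pp.

+1.3 percentage points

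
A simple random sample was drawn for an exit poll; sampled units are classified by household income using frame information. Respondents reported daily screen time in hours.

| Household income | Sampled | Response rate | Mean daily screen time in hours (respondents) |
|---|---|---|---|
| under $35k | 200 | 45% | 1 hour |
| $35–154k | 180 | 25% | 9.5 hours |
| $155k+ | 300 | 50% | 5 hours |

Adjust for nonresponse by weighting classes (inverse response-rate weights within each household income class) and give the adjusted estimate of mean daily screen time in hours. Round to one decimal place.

5.0

Inverse-response-rate weighting restores each class to its sampled count, so class totals weight by n_sampled:
  under $35k: 200 × 1 = 200
  $35–154k: 180 × 9.5 = 1710
  $155k+: 300 × 5 = 1500
Adjusted estimate = 3410 / 680 = 5.01471 → 5.0.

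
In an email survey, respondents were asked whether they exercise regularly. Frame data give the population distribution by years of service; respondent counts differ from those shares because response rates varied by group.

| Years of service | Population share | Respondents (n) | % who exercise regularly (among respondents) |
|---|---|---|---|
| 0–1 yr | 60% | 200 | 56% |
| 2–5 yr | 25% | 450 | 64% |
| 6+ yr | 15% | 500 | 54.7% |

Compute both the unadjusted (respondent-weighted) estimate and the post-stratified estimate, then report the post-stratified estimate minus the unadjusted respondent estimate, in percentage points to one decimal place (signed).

Naive respondent-only estimate (weights = respondent counts):
  (200/1150)×56 + (450/1150)×64 + (500/1150)×54.7 = 58.5652%
Post-stratified estimate weights by population shares:
  0.6×56 + 0.25×64 + 0.15×54.7 = 57.805%
Difference = 57.805 − 58.5652 = -0.7602 pp.

-0.8 percentage points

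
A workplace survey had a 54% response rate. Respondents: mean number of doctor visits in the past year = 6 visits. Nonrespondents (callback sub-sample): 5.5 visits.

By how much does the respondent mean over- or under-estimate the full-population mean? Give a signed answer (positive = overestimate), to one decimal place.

Nonresponse fraction = 1 − 0.54 = 0.46.
Bias = (nonresponse fraction) × (respondent mean − nonrespondent mean)
     = 0.46 × (6 − 5.5) = 0.46 × 0.5 = 0.23.

+0.2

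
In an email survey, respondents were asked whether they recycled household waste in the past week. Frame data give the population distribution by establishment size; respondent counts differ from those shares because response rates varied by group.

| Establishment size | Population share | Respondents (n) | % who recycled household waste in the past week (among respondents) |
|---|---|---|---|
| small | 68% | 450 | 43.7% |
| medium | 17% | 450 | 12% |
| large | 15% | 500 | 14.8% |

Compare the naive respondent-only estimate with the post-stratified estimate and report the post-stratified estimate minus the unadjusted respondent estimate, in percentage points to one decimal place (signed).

Unadjusted (pooled respondent) estimate weights by respondent counts:
  (450/1400)×43.7 + (450/1400)×12 + (500/1400)×14.8 = 23.1893%
Post-stratifying to population shares instead:
  0.68×43.7 + 0.17×12 + 0.15×14.8 = 33.976%
Difference = 33.976 − 23.1893 = 10.7867 pp.

+10.8 percentage points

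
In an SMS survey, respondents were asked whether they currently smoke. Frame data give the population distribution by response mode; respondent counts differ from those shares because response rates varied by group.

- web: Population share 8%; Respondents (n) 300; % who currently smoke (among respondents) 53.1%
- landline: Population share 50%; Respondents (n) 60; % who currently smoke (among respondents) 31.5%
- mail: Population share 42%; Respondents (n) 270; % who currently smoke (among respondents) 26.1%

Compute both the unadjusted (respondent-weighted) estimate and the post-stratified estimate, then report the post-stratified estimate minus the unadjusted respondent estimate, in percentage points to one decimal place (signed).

Without adjustment, the pooled respondent share is:
  (300/630)×53.1 + (60/630)×31.5 + (270/630)×26.1 = 39.4714%
Post-stratifying to population shares instead:
  0.08×53.1 + 0.5×31.5 + 0.42×26.1 = 30.96%
Difference = 30.96 − 39.4714 = -8.5114 pp.

-8.5 percentage points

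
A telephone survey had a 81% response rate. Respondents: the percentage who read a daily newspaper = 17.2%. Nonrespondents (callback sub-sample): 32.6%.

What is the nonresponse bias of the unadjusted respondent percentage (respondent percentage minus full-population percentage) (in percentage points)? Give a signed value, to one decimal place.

Nonresponse fraction = 1 − 0.81 = 0.19.
Bias = (nonresponse fraction) × (respondent percentage − nonrespondent percentage)
     = 0.19 × (17.2 − 32.6) = 0.19 × -15.4 = -2.926.

-2.9 percentage points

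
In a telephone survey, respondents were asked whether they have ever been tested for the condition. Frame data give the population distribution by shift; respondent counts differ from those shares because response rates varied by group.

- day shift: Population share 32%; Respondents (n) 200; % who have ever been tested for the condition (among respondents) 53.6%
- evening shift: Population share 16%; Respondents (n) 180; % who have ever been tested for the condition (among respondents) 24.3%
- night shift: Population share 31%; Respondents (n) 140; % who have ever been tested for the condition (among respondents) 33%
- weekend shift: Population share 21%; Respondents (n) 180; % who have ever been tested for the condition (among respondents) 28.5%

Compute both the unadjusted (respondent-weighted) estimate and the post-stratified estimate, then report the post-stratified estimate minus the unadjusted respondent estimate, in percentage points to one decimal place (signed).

+1.8 percentage points

Without adjustment, the pooled respondent share is:
  (200/700)×53.6 + (180/700)×24.3 + (140/700)×33 + (180/700)×28.5 = 35.4914%
Reweighting by population shift shares:
  0.32×53.6 + 0.16×24.3 + 0.31×33 + 0.21×28.5 = 37.255%
Difference = 37.255 − 35.4914 = 1.7636 pp.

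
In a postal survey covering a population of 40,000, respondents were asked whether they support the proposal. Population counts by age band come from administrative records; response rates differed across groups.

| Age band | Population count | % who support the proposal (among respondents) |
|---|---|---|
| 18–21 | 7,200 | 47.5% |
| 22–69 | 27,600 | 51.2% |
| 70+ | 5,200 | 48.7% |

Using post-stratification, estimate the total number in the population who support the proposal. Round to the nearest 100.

Apply each group's respondent rate to its population count:
  18–21: 7,200 × 47.5% = 3420
  22–69: 27,600 × 51.2% = 14131.2
  70+: 5,200 × 48.7% = 2532.4
Estimated total = 20083.6 → 20,100.

20,100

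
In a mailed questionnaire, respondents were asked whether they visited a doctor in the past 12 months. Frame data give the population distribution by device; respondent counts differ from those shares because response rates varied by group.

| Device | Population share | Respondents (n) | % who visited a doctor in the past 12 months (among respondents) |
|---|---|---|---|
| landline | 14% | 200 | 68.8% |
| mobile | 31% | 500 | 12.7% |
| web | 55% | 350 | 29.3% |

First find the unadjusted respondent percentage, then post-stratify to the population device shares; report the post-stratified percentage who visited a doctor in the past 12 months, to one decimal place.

Without adjustment, the pooled respondent share is:
  (200/1050)×68.8 + (500/1050)×12.7 + (350/1050)×29.3 = 28.919%
Post-stratified estimate weights by population shares:
  0.14×68.8 + 0.31×12.7 + 0.55×29.3 = 29.684%

29.7%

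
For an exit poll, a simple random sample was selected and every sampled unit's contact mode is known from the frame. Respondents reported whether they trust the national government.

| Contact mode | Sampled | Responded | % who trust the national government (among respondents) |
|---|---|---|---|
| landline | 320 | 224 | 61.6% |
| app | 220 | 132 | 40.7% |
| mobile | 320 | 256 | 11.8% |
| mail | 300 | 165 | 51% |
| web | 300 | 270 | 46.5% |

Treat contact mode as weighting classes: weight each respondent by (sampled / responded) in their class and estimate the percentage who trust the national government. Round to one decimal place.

Class response rates: landline 224/320 = 70%, app 132/220 = 60%, mobile 256/320 = 80%, mail 165/300 = 55%, web 270/300 = 90%.
Weighting each respondent by the inverse class response rate inflates each class back to its sampled size, so the class weight is n_sampled:
  landline: 320 × 61.6 = 19,712
  app: 220 × 40.7 = 8954
  mobile: 320 × 11.8 = 3776
  mail: 300 × 51 = 15,300
  web: 300 × 46.5 = 13,950
Adjusted estimate = 61,692 / 1,460 = 42.2548 → 42.3%.

42.3%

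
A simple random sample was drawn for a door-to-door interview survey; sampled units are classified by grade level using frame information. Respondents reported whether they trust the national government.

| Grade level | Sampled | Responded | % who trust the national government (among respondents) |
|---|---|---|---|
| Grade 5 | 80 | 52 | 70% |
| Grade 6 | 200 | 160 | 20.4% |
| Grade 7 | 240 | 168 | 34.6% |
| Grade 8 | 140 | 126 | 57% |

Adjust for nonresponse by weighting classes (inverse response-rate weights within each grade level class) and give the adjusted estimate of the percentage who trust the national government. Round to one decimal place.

Class response rates: Grade 5 52/80 = 65%, Grade 6 160/200 = 80%, Grade 7 168/240 = 70%, Grade 8 126/140 = 90%.
Weighting each respondent by the inverse class response rate inflates each class back to its sampled size, so the class weight is n_sampled:
  Grade 5: 80 × 70 = 5600
  Grade 6: 200 × 20.4 = 4080
  Grade 7: 240 × 34.6 = 8304
  Grade 8: 140 × 57 = 7980
Adjusted estimate = 25,964 / 660 = 39.3394 → 39.3%.

39.3%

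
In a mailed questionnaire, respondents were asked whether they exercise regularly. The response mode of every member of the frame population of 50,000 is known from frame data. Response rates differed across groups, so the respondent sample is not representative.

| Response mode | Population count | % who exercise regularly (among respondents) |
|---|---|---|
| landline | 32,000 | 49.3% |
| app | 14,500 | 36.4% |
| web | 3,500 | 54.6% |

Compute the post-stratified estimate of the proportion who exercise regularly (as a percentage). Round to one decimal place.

45.9%

Each cell contributes population-share × respondent value:
  landline: (32,000/50,000) × 49.3 = 31.552
  app: (14,500/50,000) × 36.4 = 10.556
  web: (3,500/50,000) × 54.6 = 3.822
Post-stratified estimate = 45.93 → 45.9%.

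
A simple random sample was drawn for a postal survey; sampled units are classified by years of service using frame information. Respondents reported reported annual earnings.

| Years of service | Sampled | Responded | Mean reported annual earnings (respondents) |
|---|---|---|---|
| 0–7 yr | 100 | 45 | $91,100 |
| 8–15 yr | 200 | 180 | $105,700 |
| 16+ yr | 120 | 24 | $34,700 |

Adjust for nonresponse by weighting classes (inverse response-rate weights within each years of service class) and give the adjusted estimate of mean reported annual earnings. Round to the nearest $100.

Class response rates: 0–7 yr 45/100 = 45%, 8–15 yr 180/200 = 90%, 16+ yr 24/120 = 20%.
Each respondent's weight = sampled/responded in their class; summing within a class gives n_sampled, so:
  0–7 yr: 100 × 91,100 = 9,110,000
  8–15 yr: 200 × 105,700 = 21,140,000
  16+ yr: 120 × 34,700 = 4,164,000
Adjusted estimate = 34,414,000 / 420 = 81938.1 → $81,900.

$81,900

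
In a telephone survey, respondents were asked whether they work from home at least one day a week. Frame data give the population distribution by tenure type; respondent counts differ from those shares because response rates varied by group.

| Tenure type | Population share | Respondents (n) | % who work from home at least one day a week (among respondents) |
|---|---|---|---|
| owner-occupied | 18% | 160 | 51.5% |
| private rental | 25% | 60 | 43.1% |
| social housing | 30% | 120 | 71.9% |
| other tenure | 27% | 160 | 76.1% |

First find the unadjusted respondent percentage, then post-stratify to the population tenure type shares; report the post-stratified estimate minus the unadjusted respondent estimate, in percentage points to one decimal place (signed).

Naive respondent-only estimate (weights = respondent counts):
  (160/500)×51.5 + (60/500)×43.1 + (120/500)×71.9 + (160/500)×76.1 = 63.26%
Post-stratified estimate weights by population shares:
  0.18×51.5 + 0.25×43.1 + 0.3×71.9 + 0.27×76.1 = 62.162%
Difference = 62.162 − 63.26 = -1.098 pp.

-1.1 percentage points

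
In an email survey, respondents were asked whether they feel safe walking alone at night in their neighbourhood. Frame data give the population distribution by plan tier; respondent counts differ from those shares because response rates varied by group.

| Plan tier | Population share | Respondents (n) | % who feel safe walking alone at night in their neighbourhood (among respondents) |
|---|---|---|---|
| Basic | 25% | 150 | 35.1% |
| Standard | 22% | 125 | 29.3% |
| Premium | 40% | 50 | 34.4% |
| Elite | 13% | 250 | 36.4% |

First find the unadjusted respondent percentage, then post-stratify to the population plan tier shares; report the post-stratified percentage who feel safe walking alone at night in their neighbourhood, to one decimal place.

Without adjustment, the pooled respondent share is:
  (150/575)×35.1 + (125/575)×29.3 + (50/575)×34.4 + (250/575)×36.4 = 34.3435%
Reweighting by population plan tier shares:
  0.25×35.1 + 0.22×29.3 + 0.4×34.4 + 0.13×36.4 = 33.713%

33.7%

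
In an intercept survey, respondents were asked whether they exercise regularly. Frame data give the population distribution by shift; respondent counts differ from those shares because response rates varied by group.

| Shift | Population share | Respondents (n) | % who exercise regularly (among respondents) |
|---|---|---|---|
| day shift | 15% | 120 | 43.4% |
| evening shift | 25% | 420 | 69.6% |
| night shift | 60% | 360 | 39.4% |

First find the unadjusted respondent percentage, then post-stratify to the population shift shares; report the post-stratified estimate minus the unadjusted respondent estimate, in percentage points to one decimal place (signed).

-6.5 percentage points

Without adjustment, the pooled respondent share is:
  (120/900)×43.4 + (420/900)×69.6 + (360/900)×39.4 = 54.0267%
Reweighting by population shift shares:
  0.15×43.4 + 0.25×69.6 + 0.6×39.4 = 47.55%
Difference = 47.55 − 54.0267 = -6.4767 pp.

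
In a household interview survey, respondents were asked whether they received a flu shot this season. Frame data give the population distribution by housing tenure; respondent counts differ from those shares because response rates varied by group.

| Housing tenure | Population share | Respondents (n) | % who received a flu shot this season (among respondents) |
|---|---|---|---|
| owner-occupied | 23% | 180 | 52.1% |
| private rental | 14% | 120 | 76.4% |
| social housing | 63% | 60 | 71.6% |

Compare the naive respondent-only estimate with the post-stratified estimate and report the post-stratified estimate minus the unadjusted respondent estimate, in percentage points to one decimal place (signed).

Unadjusted (pooled respondent) estimate weights by respondent counts:
  (180/360)×52.1 + (120/360)×76.4 + (60/360)×71.6 = 63.45%
Reweighting by population housing tenure shares:
  0.23×52.1 + 0.14×76.4 + 0.63×71.6 = 67.787%
Difference = 67.787 − 63.45 = 4.337 pp.

+4.3 percentage points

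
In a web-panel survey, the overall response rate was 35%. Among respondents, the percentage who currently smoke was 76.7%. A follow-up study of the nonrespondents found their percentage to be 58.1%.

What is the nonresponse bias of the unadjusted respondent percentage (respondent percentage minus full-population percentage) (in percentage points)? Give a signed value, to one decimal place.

+12.1 percentage points

Nonresponse fraction = 1 − 0.35 = 0.65.
Bias = (nonresponse fraction) × (respondent percentage − nonrespondent percentage)
     = 0.65 × (76.7 − 58.1) = 0.65 × 18.6 = 12.09.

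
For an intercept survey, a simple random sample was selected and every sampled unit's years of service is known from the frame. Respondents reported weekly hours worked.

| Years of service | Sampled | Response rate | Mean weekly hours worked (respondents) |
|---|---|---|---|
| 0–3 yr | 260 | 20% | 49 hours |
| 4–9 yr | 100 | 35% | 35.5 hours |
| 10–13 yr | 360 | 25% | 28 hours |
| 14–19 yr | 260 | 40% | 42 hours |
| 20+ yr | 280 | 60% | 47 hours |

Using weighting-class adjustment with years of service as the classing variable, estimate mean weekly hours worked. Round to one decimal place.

40.0

Each respondent's weight = sampled/responded in their class; summing within a class gives n_sampled, so:
  0–3 yr: 260 × 49 = 12,740
  4–9 yr: 100 × 35.5 = 3550
  10–13 yr: 360 × 28 = 10,080
  14–19 yr: 260 × 42 = 10,920
  20+ yr: 280 × 47 = 13,160
Adjusted estimate = 50,450 / 1,260 = 40.0397 → 40.0.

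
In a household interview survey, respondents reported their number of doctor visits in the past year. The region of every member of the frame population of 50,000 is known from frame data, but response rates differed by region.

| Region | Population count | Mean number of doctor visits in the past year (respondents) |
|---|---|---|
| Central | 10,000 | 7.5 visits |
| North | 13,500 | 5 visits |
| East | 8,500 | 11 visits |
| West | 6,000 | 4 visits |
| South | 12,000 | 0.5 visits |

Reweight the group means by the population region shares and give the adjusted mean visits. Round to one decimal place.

5.3

Reweight to the known region distribution:
  Central: (10,000/50,000) × 7.5 = 1.5
  North: (13,500/50,000) × 5 = 1.35
  East: (8,500/50,000) × 11 = 1.87
  West: (6,000/50,000) × 4 = 0.48
  South: (12,000/50,000) × 0.5 = 0.12
Post-stratified estimate = 5.32 → 5.3.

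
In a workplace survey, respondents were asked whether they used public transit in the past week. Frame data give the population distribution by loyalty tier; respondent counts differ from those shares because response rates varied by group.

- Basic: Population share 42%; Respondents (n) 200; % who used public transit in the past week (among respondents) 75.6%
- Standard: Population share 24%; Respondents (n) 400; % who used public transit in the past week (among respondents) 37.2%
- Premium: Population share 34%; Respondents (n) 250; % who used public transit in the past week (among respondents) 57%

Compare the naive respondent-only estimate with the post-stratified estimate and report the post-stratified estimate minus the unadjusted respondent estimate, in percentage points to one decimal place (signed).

Naive respondent-only estimate (weights = respondent counts):
  (200/850)×75.6 + (400/850)×37.2 + (250/850)×57 = 52.0588%
Post-stratifying to population shares instead:
  0.42×75.6 + 0.24×37.2 + 0.34×57 = 60.06%
Difference = 60.06 − 52.0588 = 8.0012 pp.

+8.0 percentage points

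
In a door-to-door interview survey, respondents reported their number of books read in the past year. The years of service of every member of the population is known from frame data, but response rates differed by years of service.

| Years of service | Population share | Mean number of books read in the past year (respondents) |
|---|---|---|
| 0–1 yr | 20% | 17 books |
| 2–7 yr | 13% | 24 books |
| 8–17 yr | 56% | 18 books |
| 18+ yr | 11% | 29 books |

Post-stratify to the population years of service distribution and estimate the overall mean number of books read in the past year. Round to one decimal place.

19.8

Weight each group's respondent value by its population share:
  0–1 yr: 0.2 × 17 = 3.4
  2–7 yr: 0.13 × 24 = 3.12
  8–17 yr: 0.56 × 18 = 10.08
  18+ yr: 0.11 × 29 = 3.19
Post-stratified estimate = 19.79 → 19.8.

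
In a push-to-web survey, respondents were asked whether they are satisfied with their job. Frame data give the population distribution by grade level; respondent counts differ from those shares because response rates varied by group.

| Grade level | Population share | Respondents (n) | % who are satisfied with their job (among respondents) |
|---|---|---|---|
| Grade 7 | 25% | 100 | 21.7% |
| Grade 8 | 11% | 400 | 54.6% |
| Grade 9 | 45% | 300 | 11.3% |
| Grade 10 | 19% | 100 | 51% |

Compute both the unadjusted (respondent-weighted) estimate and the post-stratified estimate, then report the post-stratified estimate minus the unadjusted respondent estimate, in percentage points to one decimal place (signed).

Naive respondent-only estimate (weights = respondent counts):
  (100/900)×21.7 + (400/900)×54.6 + (300/900)×11.3 + (100/900)×51 = 36.1111%
Post-stratified estimate weights by population shares:
  0.25×21.7 + 0.11×54.6 + 0.45×11.3 + 0.19×51 = 26.206%
Difference = 26.206 − 36.1111 = -9.9051 pp.

-9.9 percentage points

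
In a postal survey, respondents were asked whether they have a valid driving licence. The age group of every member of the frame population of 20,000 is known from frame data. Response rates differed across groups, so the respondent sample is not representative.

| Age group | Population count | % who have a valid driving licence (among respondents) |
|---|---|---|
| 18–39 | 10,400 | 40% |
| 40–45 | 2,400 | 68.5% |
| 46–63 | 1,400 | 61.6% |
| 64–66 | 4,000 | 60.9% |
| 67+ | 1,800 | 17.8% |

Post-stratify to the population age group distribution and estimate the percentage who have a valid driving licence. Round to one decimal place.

Post-stratification weights by population share, not respondent share:
  18–39: (10,400/20,000) × 40 = 20.8
  40–45: (2,400/20,000) × 68.5 = 8.22
  46–63: (1,400/20,000) × 61.6 = 4.312
  64–66: (4,000/20,000) × 60.9 = 12.18
  67+: (1,800/20,000) × 17.8 = 1.602
Post-stratified estimate = 47.114 → 47.1%.

47.1%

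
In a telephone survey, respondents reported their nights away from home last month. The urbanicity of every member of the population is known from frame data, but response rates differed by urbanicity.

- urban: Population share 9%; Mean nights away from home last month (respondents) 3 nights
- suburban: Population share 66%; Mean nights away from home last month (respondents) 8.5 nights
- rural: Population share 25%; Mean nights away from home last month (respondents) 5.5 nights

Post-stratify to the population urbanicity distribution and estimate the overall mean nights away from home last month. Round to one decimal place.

7.3

Each cell contributes population-share × respondent value:
  urban: 0.09 × 3 = 0.27
  suburban: 0.66 × 8.5 = 5.61
  rural: 0.25 × 5.5 = 1.375
Post-stratified estimate = 7.255 → 7.3.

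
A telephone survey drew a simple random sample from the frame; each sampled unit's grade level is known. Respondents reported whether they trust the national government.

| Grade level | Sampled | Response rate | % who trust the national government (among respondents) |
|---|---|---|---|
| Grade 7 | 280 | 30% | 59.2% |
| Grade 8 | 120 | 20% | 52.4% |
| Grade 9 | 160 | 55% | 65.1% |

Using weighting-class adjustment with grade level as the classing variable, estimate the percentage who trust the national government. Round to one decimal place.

59.4%

Weighting each respondent by the inverse class response rate inflates each class back to its sampled size, so the class weight is n_sampled:
  Grade 7: 280 × 59.2 = 16,576
  Grade 8: 120 × 52.4 = 6288
  Grade 9: 160 × 65.1 = 10,416
Adjusted estimate = 33,280 / 560 = 59.4286 → 59.4%.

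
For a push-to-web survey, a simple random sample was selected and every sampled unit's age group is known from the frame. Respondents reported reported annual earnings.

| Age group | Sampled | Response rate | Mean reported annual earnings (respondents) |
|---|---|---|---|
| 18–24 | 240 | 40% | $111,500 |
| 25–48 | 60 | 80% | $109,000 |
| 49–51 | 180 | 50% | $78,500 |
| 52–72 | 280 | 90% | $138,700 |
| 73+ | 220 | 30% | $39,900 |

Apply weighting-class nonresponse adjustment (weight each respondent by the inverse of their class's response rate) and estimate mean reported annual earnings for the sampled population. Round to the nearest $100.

$97,000

With weight = n_sampled/n_responded per class, the weighted class total is n_sampled:
  18–24: 240 × 111,500 = 26,760,000
  25–48: 60 × 109,000 = 6,540,000
  49–51: 180 × 78,500 = 14,130,000
  52–72: 280 × 138,700 = 38,836,000
  73+: 220 × 39,900 = 8,778,000
Adjusted estimate = 95,044,000 / 980 = 96983.7 → $97,000.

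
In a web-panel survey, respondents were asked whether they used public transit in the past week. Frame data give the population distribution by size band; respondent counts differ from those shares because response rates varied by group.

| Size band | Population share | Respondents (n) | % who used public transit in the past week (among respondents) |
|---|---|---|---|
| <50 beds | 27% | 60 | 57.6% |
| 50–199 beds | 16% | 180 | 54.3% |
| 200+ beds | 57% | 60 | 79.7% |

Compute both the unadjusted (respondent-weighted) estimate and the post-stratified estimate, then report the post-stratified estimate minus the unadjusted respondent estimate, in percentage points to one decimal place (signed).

+9.6 percentage points

Naive respondent-only estimate (weights = respondent counts):
  (60/300)×57.6 + (180/300)×54.3 + (60/300)×79.7 = 60.04%
Post-stratified estimate weights by population shares:
  0.27×57.6 + 0.16×54.3 + 0.57×79.7 = 69.669%
Difference = 69.669 − 60.04 = 9.629 pp.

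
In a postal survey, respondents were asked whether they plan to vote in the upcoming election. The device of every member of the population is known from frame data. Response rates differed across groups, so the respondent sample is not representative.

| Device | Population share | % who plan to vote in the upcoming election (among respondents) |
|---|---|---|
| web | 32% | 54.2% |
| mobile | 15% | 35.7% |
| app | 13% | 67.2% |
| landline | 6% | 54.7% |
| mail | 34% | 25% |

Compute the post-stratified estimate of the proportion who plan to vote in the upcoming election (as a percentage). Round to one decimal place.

43.2%

Reweight to the known device distribution:
  web: 0.32 × 54.2 = 17.344
  mobile: 0.15 × 35.7 = 5.355
  app: 0.13 × 67.2 = 8.736
  landline: 0.06 × 54.7 = 3.282
  mail: 0.34 × 25 = 8.5
Post-stratified estimate = 43.217 → 43.2%.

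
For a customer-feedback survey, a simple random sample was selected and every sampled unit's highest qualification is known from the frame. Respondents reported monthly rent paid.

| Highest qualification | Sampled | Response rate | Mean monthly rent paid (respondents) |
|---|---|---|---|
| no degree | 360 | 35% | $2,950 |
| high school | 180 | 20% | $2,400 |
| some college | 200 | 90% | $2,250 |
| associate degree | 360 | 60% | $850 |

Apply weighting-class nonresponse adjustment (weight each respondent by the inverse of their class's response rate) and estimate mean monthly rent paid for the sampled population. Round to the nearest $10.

$2,050

Inverse-response-rate weighting restores each class to its sampled count, so class totals weight by n_sampled:
  no degree: 360 × 2950 = 1,062,000
  high school: 180 × 2400 = 432,000
  some college: 200 × 2250 = 450,000
  associate degree: 360 × 850 = 306,000
Adjusted estimate = 2,250,000 / 1,100 = 2045.45 → $2,050.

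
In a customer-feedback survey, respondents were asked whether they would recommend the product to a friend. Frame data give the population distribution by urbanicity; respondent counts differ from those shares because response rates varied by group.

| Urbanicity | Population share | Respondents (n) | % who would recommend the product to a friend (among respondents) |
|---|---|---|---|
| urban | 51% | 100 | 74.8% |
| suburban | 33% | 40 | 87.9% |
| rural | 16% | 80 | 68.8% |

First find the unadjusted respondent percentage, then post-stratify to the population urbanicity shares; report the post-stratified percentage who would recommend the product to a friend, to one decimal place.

Unadjusted (pooled respondent) estimate weights by respondent counts:
  (100/220)×74.8 + (40/220)×87.9 + (80/220)×68.8 = 75%
Post-stratifying to population shares instead:
  0.51×74.8 + 0.33×87.9 + 0.16×68.8 = 78.163%

78.2%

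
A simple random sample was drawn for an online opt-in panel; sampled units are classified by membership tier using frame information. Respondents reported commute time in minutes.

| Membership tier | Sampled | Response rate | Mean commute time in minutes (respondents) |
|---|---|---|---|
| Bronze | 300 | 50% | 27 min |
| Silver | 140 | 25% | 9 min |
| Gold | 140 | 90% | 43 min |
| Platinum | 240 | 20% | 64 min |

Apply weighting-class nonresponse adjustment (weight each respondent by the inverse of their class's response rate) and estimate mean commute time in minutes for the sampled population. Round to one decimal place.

37.5

Each respondent's weight = sampled/responded in their class; summing within a class gives n_sampled, so:
  Bronze: 300 × 27 = 8100
  Silver: 140 × 9 = 1260
  Gold: 140 × 43 = 6020
  Platinum: 240 × 64 = 15,360
Adjusted estimate = 30,740 / 820 = 37.4878 → 37.5.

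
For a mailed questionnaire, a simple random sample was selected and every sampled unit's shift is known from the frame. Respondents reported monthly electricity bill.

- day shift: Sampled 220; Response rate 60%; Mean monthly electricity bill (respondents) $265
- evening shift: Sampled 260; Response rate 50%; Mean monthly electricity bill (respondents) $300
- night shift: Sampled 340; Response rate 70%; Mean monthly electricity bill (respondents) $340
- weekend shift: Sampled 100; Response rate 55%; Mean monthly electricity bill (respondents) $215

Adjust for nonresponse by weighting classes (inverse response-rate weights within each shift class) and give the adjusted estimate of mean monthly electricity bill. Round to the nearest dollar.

Weighting each respondent by the inverse class response rate inflates each class back to its sampled size, so the class weight is n_sampled:
  day shift: 220 × 265 = 58,300
  evening shift: 260 × 300 = 78,000
  night shift: 340 × 340 = 115,600
  weekend shift: 100 × 215 = 21,500
Adjusted estimate = 273,400 / 920 = 297.174 → $297.

$297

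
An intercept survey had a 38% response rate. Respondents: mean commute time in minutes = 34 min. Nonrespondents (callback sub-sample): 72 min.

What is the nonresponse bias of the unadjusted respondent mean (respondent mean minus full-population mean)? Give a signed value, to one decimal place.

Nonresponse fraction = 1 − 0.38 = 0.62.
Bias = (nonresponse fraction) × (respondent mean − nonrespondent mean)
     = 0.62 × (34 − 72) = 0.62 × -38 = -23.56.

-23.6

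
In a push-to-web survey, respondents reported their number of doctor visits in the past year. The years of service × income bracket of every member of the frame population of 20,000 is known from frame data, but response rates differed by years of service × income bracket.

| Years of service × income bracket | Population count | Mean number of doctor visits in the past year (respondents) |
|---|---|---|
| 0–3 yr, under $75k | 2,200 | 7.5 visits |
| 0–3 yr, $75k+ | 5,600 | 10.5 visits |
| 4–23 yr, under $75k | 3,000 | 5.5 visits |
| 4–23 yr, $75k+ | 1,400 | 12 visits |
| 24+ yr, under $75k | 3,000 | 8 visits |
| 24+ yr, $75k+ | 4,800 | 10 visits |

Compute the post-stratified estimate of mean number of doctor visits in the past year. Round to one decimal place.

Post-stratification weights by population share, not respondent share:
  0–3 yr, under $75k: (2,200/20,000) × 7.5 = 0.825
  0–3 yr, $75k+: (5,600/20,000) × 10.5 = 2.94
  4–23 yr, under $75k: (3,000/20,000) × 5.5 = 0.825
  4–23 yr, $75k+: (1,400/20,000) × 12 = 0.84
  24+ yr, under $75k: (3,000/20,000) × 8 = 1.2
  24+ yr, $75k+: (4,800/20,000) × 10 = 2.4
Post-stratified estimate = 9.03 → 9.0.

9.0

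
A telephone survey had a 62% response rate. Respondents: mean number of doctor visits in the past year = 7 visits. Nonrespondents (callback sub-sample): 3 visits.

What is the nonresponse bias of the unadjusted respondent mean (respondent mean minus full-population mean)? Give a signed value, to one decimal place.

Nonresponse fraction = 1 − 0.62 = 0.38.
Bias = (nonresponse fraction) × (respondent mean − nonrespondent mean)
     = 0.38 × (7 − 3) = 0.38 × 4 = 1.52.

+1.5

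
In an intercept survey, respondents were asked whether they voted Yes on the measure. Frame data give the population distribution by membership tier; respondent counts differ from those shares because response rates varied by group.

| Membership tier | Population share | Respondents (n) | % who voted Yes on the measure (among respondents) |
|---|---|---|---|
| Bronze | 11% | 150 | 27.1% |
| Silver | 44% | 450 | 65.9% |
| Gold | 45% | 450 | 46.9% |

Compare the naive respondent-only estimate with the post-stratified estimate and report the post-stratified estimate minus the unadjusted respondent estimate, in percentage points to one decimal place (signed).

+0.9 percentage points

Without adjustment, the pooled respondent share is:
  (150/1050)×27.1 + (450/1050)×65.9 + (450/1050)×46.9 = 52.2143%
Post-stratifying to population shares instead:
  0.11×27.1 + 0.44×65.9 + 0.45×46.9 = 53.082%
Difference = 53.082 − 52.2143 = 0.8677 pp.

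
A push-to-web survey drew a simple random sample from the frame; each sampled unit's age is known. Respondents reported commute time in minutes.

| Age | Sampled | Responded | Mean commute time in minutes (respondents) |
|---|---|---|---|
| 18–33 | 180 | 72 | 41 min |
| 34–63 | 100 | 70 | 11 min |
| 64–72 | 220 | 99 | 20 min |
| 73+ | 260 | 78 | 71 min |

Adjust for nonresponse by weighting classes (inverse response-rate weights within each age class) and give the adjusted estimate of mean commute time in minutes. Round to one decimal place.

Response rates by class: 18–33 72/180 = 40%, 34–63 70/100 = 70%, 64–72 99/220 = 45%, 73+ 78/260 = 30%.
Inverse-response-rate weighting restores each class to its sampled count, so class totals weight by n_sampled:
  18–33: 180 × 41 = 7380
  34–63: 100 × 11 = 1100
  64–72: 220 × 20 = 4400
  73+: 260 × 71 = 18,460
Adjusted estimate = 31,340 / 760 = 41.2368 → 41.2.

41.2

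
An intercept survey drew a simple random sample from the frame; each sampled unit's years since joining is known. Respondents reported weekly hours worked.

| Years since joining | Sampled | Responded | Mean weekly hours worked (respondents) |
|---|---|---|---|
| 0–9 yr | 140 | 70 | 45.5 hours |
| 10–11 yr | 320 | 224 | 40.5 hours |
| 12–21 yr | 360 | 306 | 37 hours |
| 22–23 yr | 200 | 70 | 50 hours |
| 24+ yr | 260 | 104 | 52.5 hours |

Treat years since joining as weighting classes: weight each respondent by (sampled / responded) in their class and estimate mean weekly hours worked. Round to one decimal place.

Class response rates: 0–9 yr 70/140 = 50%, 10–11 yr 224/320 = 70%, 12–21 yr 306/360 = 85%, 22–23 yr 70/200 = 35%, 24+ yr 104/260 = 40%.
Each respondent's weight = sampled/responded in their class; summing within a class gives n_sampled, so:
  0–9 yr: 140 × 45.5 = 6370
  10–11 yr: 320 × 40.5 = 12,960
  12–21 yr: 360 × 37 = 13,320
  22–23 yr: 200 × 50 = 10,000
  24+ yr: 260 × 52.5 = 13,650
Adjusted estimate = 56,300 / 1,280 = 43.9844 → 44.0.

44.0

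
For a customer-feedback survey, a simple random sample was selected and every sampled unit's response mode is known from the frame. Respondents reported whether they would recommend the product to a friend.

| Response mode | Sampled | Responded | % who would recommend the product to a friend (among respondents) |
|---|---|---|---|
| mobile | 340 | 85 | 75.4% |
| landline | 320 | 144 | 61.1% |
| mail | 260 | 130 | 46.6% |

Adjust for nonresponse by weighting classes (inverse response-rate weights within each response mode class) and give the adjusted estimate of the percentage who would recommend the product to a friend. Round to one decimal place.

62.3%

Class response rates: mobile 85/340 = 25%, landline 144/320 = 45%, mail 130/260 = 50%.
Each respondent's weight = sampled/responded in their class; summing within a class gives n_sampled, so:
  mobile: 340 × 75.4 = 25636
  landline: 320 × 61.1 = 19,552
  mail: 260 × 46.6 = 12,116
Adjusted estimate = 57,304 / 920 = 62.287 → 62.3%.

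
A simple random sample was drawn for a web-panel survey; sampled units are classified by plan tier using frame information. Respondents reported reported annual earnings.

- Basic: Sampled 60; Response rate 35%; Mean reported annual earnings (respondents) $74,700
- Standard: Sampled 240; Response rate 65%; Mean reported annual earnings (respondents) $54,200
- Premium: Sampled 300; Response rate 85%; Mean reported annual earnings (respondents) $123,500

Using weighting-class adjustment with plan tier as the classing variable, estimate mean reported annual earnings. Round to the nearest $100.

$90,900

With weight = n_sampled/n_responded per class, the weighted class total is n_sampled:
  Basic: 60 × 74,700 = 4,482,000
  Standard: 240 × 54,200 = 13,008,000
  Premium: 300 × 123,500 = 37,050,000
Adjusted estimate = 54,540,000 / 600 = 90,900 → $90,900.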